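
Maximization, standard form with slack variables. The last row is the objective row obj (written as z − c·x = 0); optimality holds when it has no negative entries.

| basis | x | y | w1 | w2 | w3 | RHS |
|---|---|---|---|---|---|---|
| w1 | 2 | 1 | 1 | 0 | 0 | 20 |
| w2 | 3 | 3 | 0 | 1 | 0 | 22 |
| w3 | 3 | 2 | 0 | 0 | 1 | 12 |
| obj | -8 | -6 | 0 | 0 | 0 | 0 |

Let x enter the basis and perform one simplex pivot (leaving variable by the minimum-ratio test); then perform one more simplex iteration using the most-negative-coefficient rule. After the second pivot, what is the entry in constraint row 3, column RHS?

6

Ratio test on column x — row 1: 20/2 = 10; row 2: 22/3 = 22/3; row 3: 12/3 = 4. Minimum is 4 at row 3 (w3 leaves); pivot element 3.
Divide row 3 by 3; eliminate column x from the other rows.
Second iteration: most negative obj-row entry is -2/3 in column y, so y enters.
Ratio test on column y — row 1: entry -1/3 ≤ 0; row 2: 10/1 = 10; row 3: 4/(2/3) = 6. Minimum is 6 at row 3 (x leaves); pivot element 2/3.
Divide row 3 by 2/3; eliminate column y from the other rows.
After both pivots, the entry at constraint row 3, column RHS is 6.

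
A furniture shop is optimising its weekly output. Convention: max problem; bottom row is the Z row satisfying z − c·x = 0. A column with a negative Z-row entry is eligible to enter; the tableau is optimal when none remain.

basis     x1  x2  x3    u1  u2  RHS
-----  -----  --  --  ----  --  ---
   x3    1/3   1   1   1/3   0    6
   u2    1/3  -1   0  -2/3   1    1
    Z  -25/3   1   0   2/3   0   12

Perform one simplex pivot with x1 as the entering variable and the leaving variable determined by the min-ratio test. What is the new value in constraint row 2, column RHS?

Ratio test on column x1 — row 1: 6/(1/3) = 18; row 2: 1/(1/3) = 3. Minimum is 3 at row 2 (u2 leaves); pivot element 1/3.
Divide row 2 by 1/3; eliminate column x1 from the other rows.
In the new row 2, the RHS entry is the old entry divided by the pivot: 1/(1/3) = 3.

3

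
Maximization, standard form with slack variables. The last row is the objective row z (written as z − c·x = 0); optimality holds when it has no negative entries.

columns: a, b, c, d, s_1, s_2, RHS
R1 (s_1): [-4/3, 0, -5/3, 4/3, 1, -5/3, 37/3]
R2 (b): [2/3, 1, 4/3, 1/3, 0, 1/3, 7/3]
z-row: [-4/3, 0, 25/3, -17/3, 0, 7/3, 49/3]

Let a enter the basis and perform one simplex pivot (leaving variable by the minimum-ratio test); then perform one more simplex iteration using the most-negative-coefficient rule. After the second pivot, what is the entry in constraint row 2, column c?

4

Ratio test on column a — row 1: entry -4/3 ≤ 0; row 2: (7/3)/(2/3) = 7/2. Minimum is 7/2 at row 2 (b leaves); pivot element 2/3.
Divide row 2 by 2/3; eliminate column a from the other rows.
Second iteration: most negative z-row entry is -5 in column d, so d enters.
Ratio test on column d — row 1: 17/2 = 17/2; row 2: (7/2)/(1/2) = 7. Minimum is 7 at row 2 (a leaves); pivot element 1/2.
Divide row 2 by 1/2; eliminate column d from the other rows.
After both pivots, the entry at constraint row 2, column c is 4.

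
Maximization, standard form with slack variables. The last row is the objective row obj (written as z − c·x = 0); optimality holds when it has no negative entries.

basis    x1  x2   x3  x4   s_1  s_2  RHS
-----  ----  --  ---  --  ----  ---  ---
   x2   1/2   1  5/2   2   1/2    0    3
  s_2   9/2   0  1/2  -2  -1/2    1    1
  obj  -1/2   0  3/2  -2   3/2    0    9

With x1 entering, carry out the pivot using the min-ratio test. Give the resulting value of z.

Ratio test on column x1 — row 1: 3/(1/2) = 6; row 2: 1/(9/2) = 2/9. Minimum is 2/9 at row 2 (s_2 leaves); pivot element 9/2.
Pivot on row 2; the obj-row RHS becomes 9 − (-1/2)·(2/9) = 82/9.

82/9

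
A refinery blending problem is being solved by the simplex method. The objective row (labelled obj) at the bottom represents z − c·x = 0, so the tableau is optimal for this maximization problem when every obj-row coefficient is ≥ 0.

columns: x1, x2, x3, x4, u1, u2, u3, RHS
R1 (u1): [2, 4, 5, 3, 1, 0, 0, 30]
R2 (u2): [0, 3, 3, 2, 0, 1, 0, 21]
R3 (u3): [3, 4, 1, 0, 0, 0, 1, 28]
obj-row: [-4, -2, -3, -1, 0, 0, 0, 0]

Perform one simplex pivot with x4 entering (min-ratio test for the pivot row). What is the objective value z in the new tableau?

Ratio test on column x4 — row 1: 30/3 = 10; row 2: 21/2 = 21/2; row 3: entry 0 ≤ 0. Minimum is 10 at row 1 (u1 leaves); pivot element 3.
Pivot on row 1; the obj-row RHS becomes 0 − (-1)·10 = 10.

10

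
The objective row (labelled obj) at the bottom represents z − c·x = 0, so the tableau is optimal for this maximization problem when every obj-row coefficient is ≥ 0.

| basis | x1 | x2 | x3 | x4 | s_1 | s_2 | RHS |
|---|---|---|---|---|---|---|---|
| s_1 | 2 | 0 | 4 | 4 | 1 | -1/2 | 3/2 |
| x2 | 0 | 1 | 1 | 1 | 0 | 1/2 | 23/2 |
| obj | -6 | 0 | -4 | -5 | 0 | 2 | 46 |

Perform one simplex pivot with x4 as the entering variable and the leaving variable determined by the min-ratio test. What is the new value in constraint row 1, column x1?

1/2

Ratio test on column x4 — row 1: (3/2)/4 = 3/8; row 2: (23/2)/1 = 23/2. Minimum is 3/8 at row 1 (s_1 leaves); pivot element 4.
Divide row 1 by 4; eliminate column x4 from the other rows.
In the new row 1, the x1 entry is the old entry divided by the pivot: 2/4 = 1/2.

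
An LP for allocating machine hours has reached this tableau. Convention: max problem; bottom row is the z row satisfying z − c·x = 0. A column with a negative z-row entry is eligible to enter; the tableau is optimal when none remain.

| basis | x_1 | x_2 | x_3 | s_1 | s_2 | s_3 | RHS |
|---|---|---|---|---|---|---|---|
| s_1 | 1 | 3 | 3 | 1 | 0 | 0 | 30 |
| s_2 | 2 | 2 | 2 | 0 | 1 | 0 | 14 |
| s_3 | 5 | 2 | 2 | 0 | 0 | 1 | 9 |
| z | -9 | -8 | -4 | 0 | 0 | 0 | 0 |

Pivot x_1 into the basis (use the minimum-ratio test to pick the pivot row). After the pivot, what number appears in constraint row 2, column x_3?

Ratio test on column x_1 — row 1: 30/1 = 30; row 2: 14/2 = 7; row 3: 9/5 = 9/5. Minimum is 9/5 at row 3 (s_3 leaves); pivot element 5.
Divide row 3 by 5; eliminate column x_1 from the other rows.
Row 2 update in column x_3: 2 − 2·(2/5) = 6/5.

6/5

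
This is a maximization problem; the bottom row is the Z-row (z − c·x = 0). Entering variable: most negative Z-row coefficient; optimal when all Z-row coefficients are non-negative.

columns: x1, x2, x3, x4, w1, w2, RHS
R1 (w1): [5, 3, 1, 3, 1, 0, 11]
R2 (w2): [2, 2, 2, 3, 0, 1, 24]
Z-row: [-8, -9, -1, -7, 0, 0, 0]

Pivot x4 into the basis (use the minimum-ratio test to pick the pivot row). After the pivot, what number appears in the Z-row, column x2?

Ratio test on column x4 — row 1: 11/3 = 11/3; row 2: 24/3 = 8. Minimum is 11/3 at row 1 (w1 leaves); pivot element 3.
Divide row 1 by 3; eliminate column x4 from the other rows.
Z-row update in column x2: -9 − (-7)·1 = -2.

-2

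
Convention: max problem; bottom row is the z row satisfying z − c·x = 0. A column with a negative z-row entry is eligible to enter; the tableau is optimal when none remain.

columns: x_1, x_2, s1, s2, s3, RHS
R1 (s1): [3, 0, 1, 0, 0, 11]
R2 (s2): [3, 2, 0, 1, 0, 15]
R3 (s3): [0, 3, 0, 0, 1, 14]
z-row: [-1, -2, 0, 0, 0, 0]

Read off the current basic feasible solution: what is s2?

15

s2 is basic (row 2); its value is the RHS of that row, 15.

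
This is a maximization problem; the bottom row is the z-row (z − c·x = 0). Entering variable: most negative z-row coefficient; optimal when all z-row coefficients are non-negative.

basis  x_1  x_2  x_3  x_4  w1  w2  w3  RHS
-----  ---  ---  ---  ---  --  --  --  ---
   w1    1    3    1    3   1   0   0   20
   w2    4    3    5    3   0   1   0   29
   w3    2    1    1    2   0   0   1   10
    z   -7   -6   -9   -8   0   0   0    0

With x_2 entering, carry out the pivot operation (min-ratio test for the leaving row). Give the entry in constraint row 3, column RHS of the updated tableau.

10/3

Ratio test on column x_2 — row 1: 20/3 = 20/3; row 2: 29/3 = 29/3; row 3: 10/1 = 10. Minimum is 20/3 at row 1 (w1 leaves); pivot element 3.
Divide row 1 by 3; eliminate column x_2 from the other rows.
Row 3 update in column RHS: 10 − 1·(20/3) = 10/3.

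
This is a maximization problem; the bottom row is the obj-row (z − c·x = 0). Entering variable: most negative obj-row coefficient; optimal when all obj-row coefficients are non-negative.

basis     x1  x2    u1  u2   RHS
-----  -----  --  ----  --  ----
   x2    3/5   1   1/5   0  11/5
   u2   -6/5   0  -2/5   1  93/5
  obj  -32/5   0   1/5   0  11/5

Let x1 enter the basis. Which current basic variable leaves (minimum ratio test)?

Column x1 entries and ratios — x2: (11/5)/(3/5) = 11/3; u2: -6/5 ≤ 0, skip.
Smallest ratio is 11/3 in the row of x2, so x2 leaves.

x2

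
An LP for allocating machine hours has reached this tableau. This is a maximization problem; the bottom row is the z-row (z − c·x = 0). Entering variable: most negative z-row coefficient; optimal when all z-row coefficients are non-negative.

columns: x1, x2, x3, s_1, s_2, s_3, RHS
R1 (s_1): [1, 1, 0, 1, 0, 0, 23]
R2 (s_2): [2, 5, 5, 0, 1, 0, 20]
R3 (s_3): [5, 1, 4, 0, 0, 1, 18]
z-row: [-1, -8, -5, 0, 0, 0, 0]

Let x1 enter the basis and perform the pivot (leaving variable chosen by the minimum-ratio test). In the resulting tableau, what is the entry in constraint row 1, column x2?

4/5

Ratio test on column x1 — row 1: 23/1 = 23; row 2: 20/2 = 10; row 3: 18/5 = 18/5. Minimum is 18/5 at row 3 (s_3 leaves); pivot element 5.
Divide row 3 by 5; eliminate column x1 from the other rows.
Row 1 update in column x2: 1 − 1·(1/5) = 4/5.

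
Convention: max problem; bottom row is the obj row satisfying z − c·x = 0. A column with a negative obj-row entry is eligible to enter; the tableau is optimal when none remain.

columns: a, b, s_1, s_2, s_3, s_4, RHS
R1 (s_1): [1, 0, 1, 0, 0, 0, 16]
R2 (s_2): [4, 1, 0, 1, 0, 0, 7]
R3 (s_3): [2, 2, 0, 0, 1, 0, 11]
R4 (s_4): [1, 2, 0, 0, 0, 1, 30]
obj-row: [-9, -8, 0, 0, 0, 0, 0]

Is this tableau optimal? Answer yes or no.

The obj-row has a negative entry -9 in column a, so it is not optimal.

no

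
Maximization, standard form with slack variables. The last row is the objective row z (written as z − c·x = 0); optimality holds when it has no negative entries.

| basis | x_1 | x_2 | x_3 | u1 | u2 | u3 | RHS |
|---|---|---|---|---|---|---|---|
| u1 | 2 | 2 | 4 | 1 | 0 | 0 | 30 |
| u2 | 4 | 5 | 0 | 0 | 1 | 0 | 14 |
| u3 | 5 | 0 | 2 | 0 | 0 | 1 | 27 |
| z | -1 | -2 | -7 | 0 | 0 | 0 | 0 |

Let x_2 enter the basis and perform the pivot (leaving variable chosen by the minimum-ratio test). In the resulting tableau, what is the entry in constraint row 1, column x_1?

Ratio test on column x_2 — row 1: 30/2 = 15; row 2: 14/5 = 14/5; row 3: entry 0 ≤ 0. Minimum is 14/5 at row 2 (u2 leaves); pivot element 5.
Divide row 2 by 5; eliminate column x_2 from the other rows.
Row 1 update in column x_1: 2 − 2·(4/5) = 2/5.

2/5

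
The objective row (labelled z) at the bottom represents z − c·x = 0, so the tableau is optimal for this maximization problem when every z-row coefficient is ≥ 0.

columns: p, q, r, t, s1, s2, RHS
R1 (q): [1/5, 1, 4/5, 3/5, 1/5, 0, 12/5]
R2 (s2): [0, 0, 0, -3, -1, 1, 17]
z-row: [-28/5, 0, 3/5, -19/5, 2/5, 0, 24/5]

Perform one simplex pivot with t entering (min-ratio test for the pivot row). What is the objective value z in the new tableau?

Ratio test on column t — row 1: (12/5)/(3/5) = 4; row 2: entry -3 ≤ 0. Minimum is 4 at row 1 (q leaves); pivot element 3/5.
Pivot on row 1; the z-row RHS becomes 24/5 − (-19/5)·4 = 20.

20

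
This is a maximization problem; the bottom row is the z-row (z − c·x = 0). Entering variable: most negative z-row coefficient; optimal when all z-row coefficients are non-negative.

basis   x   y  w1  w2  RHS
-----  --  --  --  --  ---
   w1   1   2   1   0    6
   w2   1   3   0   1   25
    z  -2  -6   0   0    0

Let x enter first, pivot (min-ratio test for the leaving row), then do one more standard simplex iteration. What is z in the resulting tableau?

Ratio test on column x — row 1: 6/1 = 6; row 2: 25/1 = 25. Minimum is 6 at row 1 (w1 leaves); pivot element 1.
Pivot on row 1; the z-row RHS becomes 0 − (-2)·6 = 12.
Next entering variable (most negative z-row entry -2): y.
Ratio test on column y — row 1: 6/2 = 3; row 2: 19/1 = 19. Minimum is 3 at row 1 (x leaves); pivot element 2.
After the second pivot the z-row RHS is 12 − (-2)·3 = 18.

18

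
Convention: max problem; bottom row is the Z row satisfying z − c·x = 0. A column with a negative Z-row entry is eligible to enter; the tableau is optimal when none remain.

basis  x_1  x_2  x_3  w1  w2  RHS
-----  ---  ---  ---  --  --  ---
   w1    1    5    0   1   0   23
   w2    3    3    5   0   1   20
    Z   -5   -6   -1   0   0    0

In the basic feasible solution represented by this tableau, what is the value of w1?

23

w1 is basic (row 1); its value is the RHS of that row, 23.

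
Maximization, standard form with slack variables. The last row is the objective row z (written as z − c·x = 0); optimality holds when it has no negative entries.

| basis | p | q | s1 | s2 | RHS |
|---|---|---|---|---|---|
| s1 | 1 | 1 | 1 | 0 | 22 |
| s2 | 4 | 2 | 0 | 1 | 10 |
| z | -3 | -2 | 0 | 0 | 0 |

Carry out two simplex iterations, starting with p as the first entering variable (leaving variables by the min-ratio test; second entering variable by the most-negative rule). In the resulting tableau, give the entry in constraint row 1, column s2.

Ratio test on column p — row 1: 22/1 = 22; row 2: 10/4 = 5/2. Minimum is 5/2 at row 2 (s2 leaves); pivot element 4.
Divide row 2 by 4; eliminate column p from the other rows.
Second iteration: most negative z-row entry is -1/2 in column q, so q enters.
Ratio test on column q — row 1: (39/2)/(1/2) = 39; row 2: (5/2)/(1/2) = 5. Minimum is 5 at row 2 (p leaves); pivot element 1/2.
Divide row 2 by 1/2; eliminate column q from the other rows.
After both pivots, the entry at constraint row 1, column s2 is -1/2.

-1/2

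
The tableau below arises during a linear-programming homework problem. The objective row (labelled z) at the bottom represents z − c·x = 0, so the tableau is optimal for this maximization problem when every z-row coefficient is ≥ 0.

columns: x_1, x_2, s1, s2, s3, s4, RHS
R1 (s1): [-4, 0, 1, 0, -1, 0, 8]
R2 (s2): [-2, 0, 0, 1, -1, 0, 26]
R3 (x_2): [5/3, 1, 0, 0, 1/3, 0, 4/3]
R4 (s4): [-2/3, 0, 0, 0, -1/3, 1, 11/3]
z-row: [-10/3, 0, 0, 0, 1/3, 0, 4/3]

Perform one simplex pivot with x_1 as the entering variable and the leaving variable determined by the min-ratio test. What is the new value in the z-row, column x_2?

2

Ratio test on column x_1 — row 1: entry -4 ≤ 0; row 2: entry -2 ≤ 0; row 3: (4/3)/(5/3) = 4/5; row 4: entry -2/3 ≤ 0. Minimum is 4/5 at row 3 (x_2 leaves); pivot element 5/3.
Divide row 3 by 5/3; eliminate column x_1 from the other rows.
z-row update in column x_2: 0 − (-10/3)·(3/5) = 2.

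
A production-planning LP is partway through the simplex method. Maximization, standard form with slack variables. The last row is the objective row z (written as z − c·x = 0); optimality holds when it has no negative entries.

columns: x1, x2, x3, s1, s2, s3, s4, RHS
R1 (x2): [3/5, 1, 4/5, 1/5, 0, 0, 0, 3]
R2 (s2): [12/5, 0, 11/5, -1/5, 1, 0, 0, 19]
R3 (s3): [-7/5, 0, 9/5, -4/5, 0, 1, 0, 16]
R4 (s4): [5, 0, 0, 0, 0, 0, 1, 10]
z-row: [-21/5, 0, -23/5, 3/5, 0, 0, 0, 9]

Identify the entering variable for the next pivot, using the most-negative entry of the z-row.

Negative z-row entries: x1: -21/5, x3: -23/5.
The most negative is -23/5 in column x3, so x3 enters.

x3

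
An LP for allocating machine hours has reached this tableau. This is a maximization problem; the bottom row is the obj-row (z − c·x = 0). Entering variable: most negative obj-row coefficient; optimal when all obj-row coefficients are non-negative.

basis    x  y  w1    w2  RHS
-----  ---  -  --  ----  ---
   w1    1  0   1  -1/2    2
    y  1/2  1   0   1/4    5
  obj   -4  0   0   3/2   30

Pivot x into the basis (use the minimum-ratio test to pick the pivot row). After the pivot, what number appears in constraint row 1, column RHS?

Ratio test on column x — row 1: 2/1 = 2; row 2: 5/(1/2) = 10. Minimum is 2 at row 1 (w1 leaves); pivot element 1.
Divide row 1 by 1; eliminate column x from the other rows.
In the new row 1, the RHS entry is the old entry divided by the pivot: 2/1 = 2.

2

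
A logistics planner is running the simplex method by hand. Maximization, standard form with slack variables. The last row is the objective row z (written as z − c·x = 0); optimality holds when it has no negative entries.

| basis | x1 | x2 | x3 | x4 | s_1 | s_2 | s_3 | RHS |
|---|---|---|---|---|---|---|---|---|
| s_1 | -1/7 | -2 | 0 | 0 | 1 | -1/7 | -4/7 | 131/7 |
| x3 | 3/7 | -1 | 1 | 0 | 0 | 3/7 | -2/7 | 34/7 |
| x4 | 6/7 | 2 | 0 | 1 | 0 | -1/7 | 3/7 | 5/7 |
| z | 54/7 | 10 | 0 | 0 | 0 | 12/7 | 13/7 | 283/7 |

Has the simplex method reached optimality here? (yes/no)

Every z-row coefficient is ≥ 0, so the tableau is optimal.

yes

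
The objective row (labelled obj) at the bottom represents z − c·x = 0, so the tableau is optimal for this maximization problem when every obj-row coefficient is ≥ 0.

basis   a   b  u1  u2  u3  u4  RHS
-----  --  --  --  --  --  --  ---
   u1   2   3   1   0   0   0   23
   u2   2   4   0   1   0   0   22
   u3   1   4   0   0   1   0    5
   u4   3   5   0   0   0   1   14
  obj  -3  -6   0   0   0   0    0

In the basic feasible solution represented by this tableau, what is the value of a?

a is not in the basis, so in the current basic feasible solution a = 0.

0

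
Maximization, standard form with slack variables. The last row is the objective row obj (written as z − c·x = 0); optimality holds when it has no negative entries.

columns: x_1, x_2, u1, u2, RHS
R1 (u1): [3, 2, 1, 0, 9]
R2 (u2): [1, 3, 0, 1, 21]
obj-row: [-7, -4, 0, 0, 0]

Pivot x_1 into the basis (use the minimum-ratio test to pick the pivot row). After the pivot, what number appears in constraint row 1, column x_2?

Ratio test on column x_1 — row 1: 9/3 = 3; row 2: 21/1 = 21. Minimum is 3 at row 1 (u1 leaves); pivot element 3.
Divide row 1 by 3; eliminate column x_1 from the other rows.
In the new row 1, the x_2 entry is the old entry divided by the pivot: 2/3 = 2/3.

2/3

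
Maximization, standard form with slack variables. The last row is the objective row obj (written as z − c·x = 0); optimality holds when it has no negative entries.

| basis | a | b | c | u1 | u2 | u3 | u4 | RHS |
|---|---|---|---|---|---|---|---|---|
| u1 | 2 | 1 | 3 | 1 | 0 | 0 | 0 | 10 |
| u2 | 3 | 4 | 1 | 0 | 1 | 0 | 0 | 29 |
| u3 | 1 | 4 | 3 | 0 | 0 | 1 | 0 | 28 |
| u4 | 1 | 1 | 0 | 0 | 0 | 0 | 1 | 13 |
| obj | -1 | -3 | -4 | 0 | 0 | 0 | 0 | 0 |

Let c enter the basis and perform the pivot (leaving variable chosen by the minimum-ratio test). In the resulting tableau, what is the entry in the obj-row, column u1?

Ratio test on column c — row 1: 10/3 = 10/3; row 2: 29/1 = 29; row 3: 28/3 = 28/3; row 4: entry 0 ≤ 0. Minimum is 10/3 at row 1 (u1 leaves); pivot element 3.
Divide row 1 by 3; eliminate column c from the other rows.
obj-row update in column u1: 0 − (-4)·(1/3) = 4/3.

4/3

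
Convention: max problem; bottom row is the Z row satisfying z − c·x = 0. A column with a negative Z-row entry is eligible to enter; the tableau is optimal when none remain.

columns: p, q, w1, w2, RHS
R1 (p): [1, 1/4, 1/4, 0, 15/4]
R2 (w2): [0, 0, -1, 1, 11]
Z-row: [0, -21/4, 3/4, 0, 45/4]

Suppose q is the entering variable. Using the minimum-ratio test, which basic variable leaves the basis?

p

Column q entries and ratios — p: (15/4)/(1/4) = 15; w2: 0 ≤ 0, skip.
Smallest ratio is 15 in the row of p, so p leaves.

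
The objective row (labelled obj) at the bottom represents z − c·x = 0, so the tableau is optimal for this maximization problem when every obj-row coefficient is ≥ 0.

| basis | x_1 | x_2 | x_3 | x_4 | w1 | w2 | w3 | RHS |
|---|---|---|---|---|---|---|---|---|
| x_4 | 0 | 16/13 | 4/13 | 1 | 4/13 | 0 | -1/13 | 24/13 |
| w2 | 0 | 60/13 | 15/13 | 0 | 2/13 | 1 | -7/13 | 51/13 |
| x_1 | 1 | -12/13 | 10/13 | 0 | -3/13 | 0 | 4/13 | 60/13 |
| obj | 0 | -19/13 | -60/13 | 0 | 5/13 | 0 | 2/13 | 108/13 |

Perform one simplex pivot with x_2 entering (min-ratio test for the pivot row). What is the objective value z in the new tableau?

Ratio test on column x_2 — row 1: (24/13)/(16/13) = 3/2; row 2: (51/13)/(60/13) = 17/20; row 3: entry -12/13 ≤ 0. Minimum is 17/20 at row 2 (w2 leaves); pivot element 60/13.
Pivot on row 2; the obj-row RHS becomes 108/13 − (-19/13)·(17/20) = 191/20.

191/20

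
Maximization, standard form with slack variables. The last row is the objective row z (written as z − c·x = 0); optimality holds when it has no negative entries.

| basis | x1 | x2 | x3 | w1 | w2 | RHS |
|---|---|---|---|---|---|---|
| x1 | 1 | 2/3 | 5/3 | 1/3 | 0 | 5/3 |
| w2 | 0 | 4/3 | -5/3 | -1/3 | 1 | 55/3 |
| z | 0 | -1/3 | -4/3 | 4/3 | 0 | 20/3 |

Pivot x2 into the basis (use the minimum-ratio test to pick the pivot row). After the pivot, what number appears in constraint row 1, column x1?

Ratio test on column x2 — row 1: (5/3)/(2/3) = 5/2; row 2: (55/3)/(4/3) = 55/4. Minimum is 5/2 at row 1 (x1 leaves); pivot element 2/3.
Divide row 1 by 2/3; eliminate column x2 from the other rows.
In the new row 1, the x1 entry is the old entry divided by the pivot: 1/(2/3) = 3/2.

3/2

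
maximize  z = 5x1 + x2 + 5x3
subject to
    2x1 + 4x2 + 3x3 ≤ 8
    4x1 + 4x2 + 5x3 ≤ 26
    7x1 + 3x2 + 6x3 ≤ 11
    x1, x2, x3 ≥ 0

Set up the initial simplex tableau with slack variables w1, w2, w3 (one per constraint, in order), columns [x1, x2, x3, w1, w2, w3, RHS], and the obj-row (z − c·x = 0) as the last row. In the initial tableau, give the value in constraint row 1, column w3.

Slack w3 belongs to constraint 3; its column is the unit vector e_3, so the entry in row 1 is 0.

0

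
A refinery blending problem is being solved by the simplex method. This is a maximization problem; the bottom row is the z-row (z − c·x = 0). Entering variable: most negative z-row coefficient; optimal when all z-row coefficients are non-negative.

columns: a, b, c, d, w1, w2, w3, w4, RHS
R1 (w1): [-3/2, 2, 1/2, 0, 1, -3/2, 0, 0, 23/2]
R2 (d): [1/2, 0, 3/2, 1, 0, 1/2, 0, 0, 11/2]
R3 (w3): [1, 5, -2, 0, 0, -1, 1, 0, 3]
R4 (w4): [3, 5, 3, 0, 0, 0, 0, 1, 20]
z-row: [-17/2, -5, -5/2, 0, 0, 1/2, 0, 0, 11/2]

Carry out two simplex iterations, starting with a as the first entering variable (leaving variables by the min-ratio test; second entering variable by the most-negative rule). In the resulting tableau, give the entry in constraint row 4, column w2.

Ratio test on column a — row 1: entry -3/2 ≤ 0; row 2: (11/2)/(1/2) = 11; row 3: 3/1 = 3; row 4: 20/3 = 20/3. Minimum is 3 at row 3 (w3 leaves); pivot element 1.
Divide row 3 by 1; eliminate column a from the other rows.
Second iteration: most negative z-row entry is -39/2 in column c, so c enters.
Ratio test on column c — row 1: entry -5/2 ≤ 0; row 2: 4/(5/2) = 8/5; row 3: entry -2 ≤ 0; row 4: 11/9 = 11/9. Minimum is 11/9 at row 4 (w4 leaves); pivot element 9.
Divide row 4 by 9; eliminate column c from the other rows.
After both pivots, the entry at constraint row 4, column w2 is 1/3.

1/3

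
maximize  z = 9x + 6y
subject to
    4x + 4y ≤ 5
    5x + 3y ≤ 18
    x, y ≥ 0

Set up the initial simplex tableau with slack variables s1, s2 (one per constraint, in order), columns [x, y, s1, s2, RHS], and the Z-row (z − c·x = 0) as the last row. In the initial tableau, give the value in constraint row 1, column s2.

Slack s2 belongs to constraint 2; its column is the unit vector e_2, so the entry in row 1 is 0.

0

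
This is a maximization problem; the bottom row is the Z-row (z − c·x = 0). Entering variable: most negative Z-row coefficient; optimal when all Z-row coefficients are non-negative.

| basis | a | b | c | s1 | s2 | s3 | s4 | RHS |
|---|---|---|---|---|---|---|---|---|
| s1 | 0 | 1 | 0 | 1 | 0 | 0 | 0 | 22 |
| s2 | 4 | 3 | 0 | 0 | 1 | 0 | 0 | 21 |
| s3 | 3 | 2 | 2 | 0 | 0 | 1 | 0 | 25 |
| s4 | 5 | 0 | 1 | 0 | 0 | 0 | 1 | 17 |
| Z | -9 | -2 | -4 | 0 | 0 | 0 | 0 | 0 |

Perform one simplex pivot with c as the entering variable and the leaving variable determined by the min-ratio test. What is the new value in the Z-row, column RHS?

50

Ratio test on column c — row 1: entry 0 ≤ 0; row 2: entry 0 ≤ 0; row 3: 25/2 = 25/2; row 4: 17/1 = 17. Minimum is 25/2 at row 3 (s3 leaves); pivot element 2.
Divide row 3 by 2; eliminate column c from the other rows.
Z-row update in column RHS: 0 − (-4)·(25/2) = 50.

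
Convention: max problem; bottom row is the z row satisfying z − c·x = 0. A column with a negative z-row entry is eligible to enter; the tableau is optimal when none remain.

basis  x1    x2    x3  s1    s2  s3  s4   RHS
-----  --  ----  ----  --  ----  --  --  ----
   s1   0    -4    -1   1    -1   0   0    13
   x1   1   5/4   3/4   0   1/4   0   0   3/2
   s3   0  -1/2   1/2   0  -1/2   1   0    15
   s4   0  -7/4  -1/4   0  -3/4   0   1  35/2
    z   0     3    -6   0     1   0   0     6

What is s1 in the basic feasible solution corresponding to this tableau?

s1 is basic (row 1); its value is the RHS of that row, 13.

13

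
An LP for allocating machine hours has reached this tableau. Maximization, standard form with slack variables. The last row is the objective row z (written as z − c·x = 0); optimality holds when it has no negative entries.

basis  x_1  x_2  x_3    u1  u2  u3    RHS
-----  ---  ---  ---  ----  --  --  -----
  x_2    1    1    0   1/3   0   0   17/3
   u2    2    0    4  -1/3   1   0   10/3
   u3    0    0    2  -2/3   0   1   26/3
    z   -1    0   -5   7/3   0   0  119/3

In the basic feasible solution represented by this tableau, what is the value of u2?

u2 is basic (row 2); its value is the RHS of that row, 10/3.

10/3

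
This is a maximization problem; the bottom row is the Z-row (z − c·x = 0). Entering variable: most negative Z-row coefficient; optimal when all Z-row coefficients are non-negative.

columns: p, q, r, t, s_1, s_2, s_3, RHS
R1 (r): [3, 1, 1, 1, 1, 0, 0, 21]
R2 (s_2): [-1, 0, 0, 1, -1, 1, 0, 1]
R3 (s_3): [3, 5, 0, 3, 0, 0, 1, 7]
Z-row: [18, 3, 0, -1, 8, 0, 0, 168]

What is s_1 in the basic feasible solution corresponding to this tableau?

0

s_1 is not in the basis, so in the current basic feasible solution s_1 = 0.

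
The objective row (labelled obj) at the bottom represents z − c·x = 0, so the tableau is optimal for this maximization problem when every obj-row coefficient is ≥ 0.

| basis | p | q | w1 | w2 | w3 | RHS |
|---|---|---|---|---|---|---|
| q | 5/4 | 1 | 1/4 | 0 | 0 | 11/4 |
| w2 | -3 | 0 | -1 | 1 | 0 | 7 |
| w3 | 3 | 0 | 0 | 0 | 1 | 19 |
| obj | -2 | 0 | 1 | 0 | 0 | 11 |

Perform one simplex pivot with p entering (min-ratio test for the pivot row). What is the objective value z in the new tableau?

77/5

Ratio test on column p — row 1: (11/4)/(5/4) = 11/5; row 2: entry -3 ≤ 0; row 3: 19/3 = 19/3. Minimum is 11/5 at row 1 (q leaves); pivot element 5/4.
Pivot on row 1; the obj-row RHS becomes 11 − (-2)·(11/5) = 77/5.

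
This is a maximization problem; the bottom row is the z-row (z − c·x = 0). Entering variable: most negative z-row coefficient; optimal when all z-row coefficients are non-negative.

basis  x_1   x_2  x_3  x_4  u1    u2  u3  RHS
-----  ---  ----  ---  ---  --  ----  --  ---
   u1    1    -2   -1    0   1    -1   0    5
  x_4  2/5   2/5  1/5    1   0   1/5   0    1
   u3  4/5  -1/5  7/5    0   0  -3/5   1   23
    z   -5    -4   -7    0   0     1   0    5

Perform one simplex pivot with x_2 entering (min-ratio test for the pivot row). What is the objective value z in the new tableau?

Ratio test on column x_2 — row 1: entry -2 ≤ 0; row 2: 1/(2/5) = 5/2; row 3: entry -1/5 ≤ 0. Minimum is 5/2 at row 2 (x_4 leaves); pivot element 2/5.
Pivot on row 2; the z-row RHS becomes 5 − (-4)·(5/2) = 15.

15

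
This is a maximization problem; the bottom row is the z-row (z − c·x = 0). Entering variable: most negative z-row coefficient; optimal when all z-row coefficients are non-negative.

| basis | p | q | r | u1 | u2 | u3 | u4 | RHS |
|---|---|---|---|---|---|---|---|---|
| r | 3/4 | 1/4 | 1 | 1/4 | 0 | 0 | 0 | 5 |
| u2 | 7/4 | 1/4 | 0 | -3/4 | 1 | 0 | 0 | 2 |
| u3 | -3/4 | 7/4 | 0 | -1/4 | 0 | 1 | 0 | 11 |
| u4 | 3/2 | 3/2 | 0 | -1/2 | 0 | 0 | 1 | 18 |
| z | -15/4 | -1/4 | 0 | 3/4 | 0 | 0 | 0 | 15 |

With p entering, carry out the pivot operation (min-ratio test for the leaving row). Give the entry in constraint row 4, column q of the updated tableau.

Ratio test on column p — row 1: 5/(3/4) = 20/3; row 2: 2/(7/4) = 8/7; row 3: entry -3/4 ≤ 0; row 4: 18/(3/2) = 12. Minimum is 8/7 at row 2 (u2 leaves); pivot element 7/4.
Divide row 2 by 7/4; eliminate column p from the other rows.
Row 4 update in column q: 3/2 − (3/2)·(1/7) = 9/7.

9/7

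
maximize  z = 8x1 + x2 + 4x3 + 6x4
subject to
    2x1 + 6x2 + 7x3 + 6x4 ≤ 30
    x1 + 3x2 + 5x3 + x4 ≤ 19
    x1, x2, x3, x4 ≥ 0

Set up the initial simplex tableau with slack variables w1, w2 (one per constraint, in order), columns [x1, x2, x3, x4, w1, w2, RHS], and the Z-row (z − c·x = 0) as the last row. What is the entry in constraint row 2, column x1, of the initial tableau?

Constraint 2 has coefficient 1 on x1.

1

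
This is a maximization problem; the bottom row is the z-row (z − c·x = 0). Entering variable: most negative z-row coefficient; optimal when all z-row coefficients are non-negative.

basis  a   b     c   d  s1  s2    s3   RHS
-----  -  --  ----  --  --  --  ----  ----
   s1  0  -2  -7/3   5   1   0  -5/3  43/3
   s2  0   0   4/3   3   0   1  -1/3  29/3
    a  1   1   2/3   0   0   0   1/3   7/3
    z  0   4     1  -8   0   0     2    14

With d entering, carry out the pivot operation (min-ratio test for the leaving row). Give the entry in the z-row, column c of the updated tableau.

Ratio test on column d — row 1: (43/3)/5 = 43/15; row 2: (29/3)/3 = 29/9; row 3: entry 0 ≤ 0. Minimum is 43/15 at row 1 (s1 leaves); pivot element 5.
Divide row 1 by 5; eliminate column d from the other rows.
z-row update in column c: 1 − (-8)·(-7/15) = -41/15.

-41/15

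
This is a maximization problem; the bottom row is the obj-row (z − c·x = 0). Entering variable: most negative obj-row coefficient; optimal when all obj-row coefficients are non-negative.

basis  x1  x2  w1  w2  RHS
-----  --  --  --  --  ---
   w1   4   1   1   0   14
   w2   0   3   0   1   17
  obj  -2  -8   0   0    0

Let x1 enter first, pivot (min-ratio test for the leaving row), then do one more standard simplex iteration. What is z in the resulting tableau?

99/2

Ratio test on column x1 — row 1: 14/4 = 7/2; row 2: entry 0 ≤ 0. Minimum is 7/2 at row 1 (w1 leaves); pivot element 4.
Pivot on row 1; the obj-row RHS becomes 0 − (-2)·(7/2) = 7.
Next entering variable (most negative obj-row entry -15/2): x2.
Ratio test on column x2 — row 1: (7/2)/(1/4) = 14; row 2: 17/3 = 17/3. Minimum is 17/3 at row 2 (w2 leaves); pivot element 3.
After the second pivot the obj-row RHS is 7 − (-15/2)·(17/3) = 99/2.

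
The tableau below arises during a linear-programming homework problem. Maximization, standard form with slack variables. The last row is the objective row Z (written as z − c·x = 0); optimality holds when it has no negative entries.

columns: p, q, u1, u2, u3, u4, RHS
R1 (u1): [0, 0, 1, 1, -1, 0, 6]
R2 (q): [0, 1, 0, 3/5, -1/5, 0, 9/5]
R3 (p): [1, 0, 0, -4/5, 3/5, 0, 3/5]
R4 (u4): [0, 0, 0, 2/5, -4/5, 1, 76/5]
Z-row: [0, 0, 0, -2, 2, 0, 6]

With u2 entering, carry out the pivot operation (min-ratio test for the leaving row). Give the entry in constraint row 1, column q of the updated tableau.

-5/3

Ratio test on column u2 — row 1: 6/1 = 6; row 2: (9/5)/(3/5) = 3; row 3: entry -4/5 ≤ 0; row 4: (76/5)/(2/5) = 38. Minimum is 3 at row 2 (q leaves); pivot element 3/5.
Divide row 2 by 3/5; eliminate column u2 from the other rows.
Row 1 update in column q: 0 − 1·(5/3) = -5/3.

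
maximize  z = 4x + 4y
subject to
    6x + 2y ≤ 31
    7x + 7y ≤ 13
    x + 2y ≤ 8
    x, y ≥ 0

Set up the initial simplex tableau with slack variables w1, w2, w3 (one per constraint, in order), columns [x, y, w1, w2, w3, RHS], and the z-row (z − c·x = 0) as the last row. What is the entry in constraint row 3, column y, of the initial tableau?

2

Constraint 3 has coefficient 2 on y.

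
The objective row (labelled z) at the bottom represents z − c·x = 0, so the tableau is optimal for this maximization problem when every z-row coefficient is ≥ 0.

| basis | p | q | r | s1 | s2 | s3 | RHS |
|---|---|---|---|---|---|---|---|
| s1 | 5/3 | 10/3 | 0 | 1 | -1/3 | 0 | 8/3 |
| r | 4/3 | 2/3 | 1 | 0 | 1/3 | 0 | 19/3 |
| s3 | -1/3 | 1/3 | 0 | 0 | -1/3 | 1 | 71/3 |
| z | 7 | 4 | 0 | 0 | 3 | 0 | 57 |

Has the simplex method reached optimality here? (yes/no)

Every z-row coefficient is ≥ 0, so the tableau is optimal.

yes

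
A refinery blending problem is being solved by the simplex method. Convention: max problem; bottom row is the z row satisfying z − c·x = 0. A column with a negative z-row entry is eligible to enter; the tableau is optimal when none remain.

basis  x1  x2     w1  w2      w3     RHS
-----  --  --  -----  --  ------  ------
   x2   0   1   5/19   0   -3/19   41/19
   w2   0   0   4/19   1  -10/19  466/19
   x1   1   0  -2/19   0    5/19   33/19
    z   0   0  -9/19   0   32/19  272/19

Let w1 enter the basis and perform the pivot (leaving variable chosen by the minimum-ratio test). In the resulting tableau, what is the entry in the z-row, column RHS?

91/5

Ratio test on column w1 — row 1: (41/19)/(5/19) = 41/5; row 2: (466/19)/(4/19) = 233/2; row 3: entry -2/19 ≤ 0. Minimum is 41/5 at row 1 (x2 leaves); pivot element 5/19.
Divide row 1 by 5/19; eliminate column w1 from the other rows.
z-row update in column RHS: 272/19 − (-9/19)·(41/5) = 91/5.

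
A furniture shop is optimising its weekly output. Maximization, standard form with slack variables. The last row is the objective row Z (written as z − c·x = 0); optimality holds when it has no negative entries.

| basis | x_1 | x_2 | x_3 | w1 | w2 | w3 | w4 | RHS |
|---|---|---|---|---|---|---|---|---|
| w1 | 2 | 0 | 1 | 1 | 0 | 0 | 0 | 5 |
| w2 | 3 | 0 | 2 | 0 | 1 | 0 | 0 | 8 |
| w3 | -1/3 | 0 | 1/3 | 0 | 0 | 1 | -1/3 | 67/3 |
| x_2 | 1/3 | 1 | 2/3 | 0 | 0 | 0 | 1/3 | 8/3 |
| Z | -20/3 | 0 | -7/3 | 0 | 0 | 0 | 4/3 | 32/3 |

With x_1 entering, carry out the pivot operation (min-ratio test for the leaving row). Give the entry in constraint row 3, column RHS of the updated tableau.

Ratio test on column x_1 — row 1: 5/2 = 5/2; row 2: 8/3 = 8/3; row 3: entry -1/3 ≤ 0; row 4: (8/3)/(1/3) = 8. Minimum is 5/2 at row 1 (w1 leaves); pivot element 2.
Divide row 1 by 2; eliminate column x_1 from the other rows.
Row 3 update in column RHS: 67/3 − (-1/3)·(5/2) = 139/6.

139/6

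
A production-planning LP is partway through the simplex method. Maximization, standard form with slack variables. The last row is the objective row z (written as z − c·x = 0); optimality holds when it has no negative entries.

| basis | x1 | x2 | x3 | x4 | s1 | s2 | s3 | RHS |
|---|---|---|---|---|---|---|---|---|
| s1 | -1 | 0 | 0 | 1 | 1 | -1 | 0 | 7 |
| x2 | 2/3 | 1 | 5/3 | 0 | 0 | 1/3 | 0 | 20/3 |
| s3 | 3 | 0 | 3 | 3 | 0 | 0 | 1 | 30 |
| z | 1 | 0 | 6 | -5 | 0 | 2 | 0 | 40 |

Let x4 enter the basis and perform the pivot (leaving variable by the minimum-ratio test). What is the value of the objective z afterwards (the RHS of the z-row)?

Ratio test on column x4 — row 1: 7/1 = 7; row 2: entry 0 ≤ 0; row 3: 30/3 = 10. Minimum is 7 at row 1 (s1 leaves); pivot element 1.
Pivot on row 1; the z-row RHS becomes 40 − (-5)·7 = 75.

75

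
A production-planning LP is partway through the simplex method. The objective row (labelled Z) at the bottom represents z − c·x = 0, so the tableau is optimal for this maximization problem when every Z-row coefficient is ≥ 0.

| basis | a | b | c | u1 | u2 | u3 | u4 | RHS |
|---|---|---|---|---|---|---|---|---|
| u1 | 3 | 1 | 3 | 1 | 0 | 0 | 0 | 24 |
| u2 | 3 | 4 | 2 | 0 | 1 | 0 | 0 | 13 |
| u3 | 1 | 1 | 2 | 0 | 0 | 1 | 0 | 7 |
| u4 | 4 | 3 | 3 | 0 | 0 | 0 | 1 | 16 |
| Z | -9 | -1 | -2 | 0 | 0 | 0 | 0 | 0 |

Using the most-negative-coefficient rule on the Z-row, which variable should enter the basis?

Negative Z-row entries: a: -9, b: -1, c: -2.
The most negative is -9 in column a, so a enters.

a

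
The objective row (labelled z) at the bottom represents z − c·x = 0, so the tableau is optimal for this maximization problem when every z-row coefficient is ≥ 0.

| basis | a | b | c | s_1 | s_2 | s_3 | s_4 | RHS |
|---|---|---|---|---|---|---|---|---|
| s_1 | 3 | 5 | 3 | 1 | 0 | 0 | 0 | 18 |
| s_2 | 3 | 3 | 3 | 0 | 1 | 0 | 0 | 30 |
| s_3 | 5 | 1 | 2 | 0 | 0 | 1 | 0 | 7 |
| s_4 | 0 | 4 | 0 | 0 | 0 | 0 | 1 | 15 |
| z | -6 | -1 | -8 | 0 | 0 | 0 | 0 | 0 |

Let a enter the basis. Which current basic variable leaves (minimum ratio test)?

s_3

Column a entries and ratios — s_1: 18/3 = 6; s_2: 30/3 = 10; s_3: 7/5 = 7/5; s_4: 0 ≤ 0, skip.
Smallest ratio is 7/5 in the row of s_3, so s_3 leaves.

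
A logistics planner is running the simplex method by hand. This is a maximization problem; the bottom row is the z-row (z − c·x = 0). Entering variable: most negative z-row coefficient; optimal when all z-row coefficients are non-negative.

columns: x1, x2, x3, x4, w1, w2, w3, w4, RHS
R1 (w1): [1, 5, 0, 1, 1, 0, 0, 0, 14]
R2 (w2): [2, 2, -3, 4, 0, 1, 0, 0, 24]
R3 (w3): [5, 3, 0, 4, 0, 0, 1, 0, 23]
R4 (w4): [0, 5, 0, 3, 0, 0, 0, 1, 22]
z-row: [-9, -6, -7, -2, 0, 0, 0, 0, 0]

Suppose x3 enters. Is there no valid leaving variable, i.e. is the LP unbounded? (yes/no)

yes

Every constraint-row entry in column x3 is ≤ 0, so increasing x3 is unbounded.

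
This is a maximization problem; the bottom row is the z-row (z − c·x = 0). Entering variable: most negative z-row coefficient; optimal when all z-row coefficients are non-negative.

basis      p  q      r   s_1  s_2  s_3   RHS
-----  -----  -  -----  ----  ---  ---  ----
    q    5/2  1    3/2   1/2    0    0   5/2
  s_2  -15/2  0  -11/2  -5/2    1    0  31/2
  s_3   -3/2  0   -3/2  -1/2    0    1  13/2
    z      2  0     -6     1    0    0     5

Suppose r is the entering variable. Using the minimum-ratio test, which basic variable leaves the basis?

q

Column r entries and ratios — q: (5/2)/(3/2) = 5/3; s_2: -11/2 ≤ 0, skip; s_3: -3/2 ≤ 0, skip.
Smallest ratio is 5/3 in the row of q, so q leaves.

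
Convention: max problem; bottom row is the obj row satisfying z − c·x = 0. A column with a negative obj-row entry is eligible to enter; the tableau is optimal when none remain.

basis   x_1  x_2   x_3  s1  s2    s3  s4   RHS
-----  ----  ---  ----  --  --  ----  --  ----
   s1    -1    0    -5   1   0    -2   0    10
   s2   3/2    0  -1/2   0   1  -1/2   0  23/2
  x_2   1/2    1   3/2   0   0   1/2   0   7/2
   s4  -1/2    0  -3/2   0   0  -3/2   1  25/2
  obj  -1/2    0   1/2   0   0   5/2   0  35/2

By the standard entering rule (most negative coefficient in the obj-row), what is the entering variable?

x_1

Negative obj-row entries: x_1: -1/2.
The most negative is -1/2 in column x_1, so x_1 enters.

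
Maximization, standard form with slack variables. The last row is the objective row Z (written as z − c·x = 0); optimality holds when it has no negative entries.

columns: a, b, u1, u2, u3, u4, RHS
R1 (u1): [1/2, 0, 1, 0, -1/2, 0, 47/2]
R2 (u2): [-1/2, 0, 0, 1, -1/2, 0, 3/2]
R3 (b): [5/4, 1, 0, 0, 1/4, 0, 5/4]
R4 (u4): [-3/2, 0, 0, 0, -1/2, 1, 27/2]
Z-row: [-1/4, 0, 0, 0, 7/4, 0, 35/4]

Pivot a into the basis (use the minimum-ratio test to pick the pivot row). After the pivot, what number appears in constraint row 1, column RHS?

Ratio test on column a — row 1: (47/2)/(1/2) = 47; row 2: entry -1/2 ≤ 0; row 3: (5/4)/(5/4) = 1; row 4: entry -3/2 ≤ 0. Minimum is 1 at row 3 (b leaves); pivot element 5/4.
Divide row 3 by 5/4; eliminate column a from the other rows.
Row 1 update in column RHS: 47/2 − (1/2)·1 = 23.

23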